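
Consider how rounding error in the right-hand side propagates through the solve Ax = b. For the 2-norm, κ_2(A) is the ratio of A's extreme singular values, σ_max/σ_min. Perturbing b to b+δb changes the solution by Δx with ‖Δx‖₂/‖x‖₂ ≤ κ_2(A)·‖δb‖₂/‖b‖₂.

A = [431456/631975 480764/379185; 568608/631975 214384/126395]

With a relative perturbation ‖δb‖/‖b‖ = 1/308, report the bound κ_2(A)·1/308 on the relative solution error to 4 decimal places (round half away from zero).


form AᵀA = [20378773504/15975696025 22925195392/9585417615; 22925195392/9585417615 25791140752/5751250569] with trace 2865700624/497513025 and determinant 16384/55279225
solving λ² − 2865700624/497513025·λ + 16384/55279225 = 0 gives λ = 144/25, 1024/19900521
κ = σ_max/σ_min = (12/5)/(32/4461) = 334.5750
bound on ‖Δx‖/‖x‖: κ·ε = 334.5750·1/308 = 1.0863

1.0863


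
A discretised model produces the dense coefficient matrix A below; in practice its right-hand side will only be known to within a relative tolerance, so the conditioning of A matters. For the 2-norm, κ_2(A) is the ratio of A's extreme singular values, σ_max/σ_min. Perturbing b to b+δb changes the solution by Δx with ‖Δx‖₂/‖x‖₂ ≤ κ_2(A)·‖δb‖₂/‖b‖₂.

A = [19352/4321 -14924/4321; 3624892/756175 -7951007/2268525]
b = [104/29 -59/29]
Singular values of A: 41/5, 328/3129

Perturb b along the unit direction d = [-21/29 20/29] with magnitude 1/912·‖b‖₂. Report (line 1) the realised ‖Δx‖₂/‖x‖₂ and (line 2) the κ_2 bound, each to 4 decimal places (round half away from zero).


0.0011
0.0858

from the listed singular values, σ₁ = 41/5, σ_n = 328/3129
condition number: (41/5) ÷ (328/3129) = 78.2250
perturbation bound = 78.2250·1/912 = 0.0858
solve Ax = b  →  x = [-22.7976 -30.6000]
2-norm of b is 4.1231; of x, 38.1587
Δx = A⁻¹·δb where δb = 1/912·4.1231·d; ‖Δx‖ = 0.0431
dividing the unrounded norms, ‖Δx‖/‖x‖ = 0.0011
so the bound overstates the realised error by a factor of ≈ 75.8898 (computed from the unrounded values)


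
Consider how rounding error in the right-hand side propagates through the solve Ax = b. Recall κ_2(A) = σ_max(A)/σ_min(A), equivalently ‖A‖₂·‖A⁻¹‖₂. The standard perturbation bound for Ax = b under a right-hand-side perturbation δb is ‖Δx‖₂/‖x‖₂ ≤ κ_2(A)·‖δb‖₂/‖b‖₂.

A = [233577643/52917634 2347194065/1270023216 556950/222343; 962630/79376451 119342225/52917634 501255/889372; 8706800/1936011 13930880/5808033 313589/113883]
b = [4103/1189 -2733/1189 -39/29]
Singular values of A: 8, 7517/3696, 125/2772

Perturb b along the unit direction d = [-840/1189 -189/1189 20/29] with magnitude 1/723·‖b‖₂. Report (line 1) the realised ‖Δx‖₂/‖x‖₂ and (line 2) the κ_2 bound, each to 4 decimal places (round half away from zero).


largest singular value 8, smallest 125/2772
condition number: 8 ÷ (125/2772) = 177.4080
κ_2(A)·‖δb‖/‖b‖ = 0.2454
solve Ax = b  →  x = [28.4155 13.4832 -58.6424]
‖b‖₂ = 4.3589 and ‖x‖₂ = 66.5445
re-solving with b+δb shifts x by Δx of norm 0.1337
relative error = 0.0020
tightness: 0.0020 against a bound of 0.2454 (unrounded ratio ≈ 0.0082)

0.0020
0.2454


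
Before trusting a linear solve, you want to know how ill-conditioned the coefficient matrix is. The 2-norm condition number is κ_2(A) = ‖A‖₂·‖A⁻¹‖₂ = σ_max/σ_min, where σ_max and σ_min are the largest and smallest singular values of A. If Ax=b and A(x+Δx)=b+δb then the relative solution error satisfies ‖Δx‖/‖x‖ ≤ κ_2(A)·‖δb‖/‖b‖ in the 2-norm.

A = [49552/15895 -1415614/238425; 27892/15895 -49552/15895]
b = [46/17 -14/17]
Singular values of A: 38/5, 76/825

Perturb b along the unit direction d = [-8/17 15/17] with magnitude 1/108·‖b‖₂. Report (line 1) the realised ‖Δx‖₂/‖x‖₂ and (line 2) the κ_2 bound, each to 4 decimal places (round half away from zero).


0.0131
0.7639

from the listed singular values, σ₁ = 38/5, σ_n = 76/825
κ = σ_max/σ_min = (38/5)/(76/825) = 82.5000
bound on ‖Δx‖/‖x‖: κ·ε = 82.5000·1/108 = 0.7639
solve Ax = b  →  x = [-19.0325 -10.4489]
2-norm of b is 2.8284; of x, 21.7121
with δb = [-0.0123 0.0231], A·Δx = δb → ‖Δx‖ = 0.2843
realised ‖Δx‖/‖x‖ = 0.0131
so the bound overstates the realised error by a factor of ≈ 58.3406 (computed from the unrounded values)


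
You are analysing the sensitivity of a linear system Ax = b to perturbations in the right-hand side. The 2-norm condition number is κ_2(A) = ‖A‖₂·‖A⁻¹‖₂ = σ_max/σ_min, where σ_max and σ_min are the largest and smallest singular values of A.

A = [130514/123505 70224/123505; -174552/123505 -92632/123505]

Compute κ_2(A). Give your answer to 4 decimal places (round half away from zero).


363.2500

M = AᵀA = [1900092196/610139401 1013372640/610139401; 1013372640/610139401 540483904/610139401]. tr(M)=8444900/2111209, det(M)=256/2111209
char-poly roots: 4 and 64/2111209
κ_2(A) = √(λ_max/λ_min) = √(4 / (64/2111209)) = 363.2500


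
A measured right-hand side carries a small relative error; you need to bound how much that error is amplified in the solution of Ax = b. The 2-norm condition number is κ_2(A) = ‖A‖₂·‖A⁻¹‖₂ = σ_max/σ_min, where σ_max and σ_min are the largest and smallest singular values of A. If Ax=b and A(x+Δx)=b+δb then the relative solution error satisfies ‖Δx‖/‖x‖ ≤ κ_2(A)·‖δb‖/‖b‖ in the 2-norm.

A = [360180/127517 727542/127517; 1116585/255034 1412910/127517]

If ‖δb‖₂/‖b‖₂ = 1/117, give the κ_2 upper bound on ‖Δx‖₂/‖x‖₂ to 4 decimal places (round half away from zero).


0.2466

M = AᵀA = [6109621425/225060004 3636204615/56265001; 3636204615/56265001 8739211176/56265001]. tr(M)=242996841/1331716, det(M)=13286025/332929
λ_max, λ_min = (242996841/1331716 ± √58764373342876881/1773467504656)/2 = 729/4, 72900/332929
σ_max=√(729/4)=(27/2), σ_min=√(72900/332929)=(270/577) → κ = 28.8500
worst-case relative error ≤ 28.8500 × 1/117 = 0.2466


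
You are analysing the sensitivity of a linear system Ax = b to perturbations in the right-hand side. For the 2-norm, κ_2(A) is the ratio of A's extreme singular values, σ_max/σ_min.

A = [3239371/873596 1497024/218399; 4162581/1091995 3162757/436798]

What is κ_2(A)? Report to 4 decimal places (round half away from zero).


M = AᵀA = [641583116761/22686384400 30069884097/567159610; 30069884097/567159610 22553335633/226863844]. tr(M)=10023933149/78499600, det(M)=163047361/313998400
λ_max, λ_min = (10023933149/78499600 ± √100466436623001500601/6162187200160000)/2 = 12769/100, 12769/3139984
κ = σ_max/σ_min = (113/10)/(113/1772) = 177.2000

177.2000


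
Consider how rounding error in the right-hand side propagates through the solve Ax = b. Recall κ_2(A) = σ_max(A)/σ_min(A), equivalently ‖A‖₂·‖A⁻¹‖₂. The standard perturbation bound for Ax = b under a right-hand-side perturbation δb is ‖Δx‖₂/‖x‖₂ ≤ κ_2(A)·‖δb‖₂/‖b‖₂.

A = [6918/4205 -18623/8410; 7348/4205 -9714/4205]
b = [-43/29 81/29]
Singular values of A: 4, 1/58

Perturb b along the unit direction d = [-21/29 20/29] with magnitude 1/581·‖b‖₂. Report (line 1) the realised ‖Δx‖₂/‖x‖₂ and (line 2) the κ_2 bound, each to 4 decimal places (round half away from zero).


0.0018
0.3993

σ_max = 4, σ_min = 1/58
condition number: 4 ÷ (1/58) = 232.0000
κ_2(A)·‖δb‖/‖b‖ = 0.3993
solve Ax = b  →  x = [139.3500 104.2000]
‖b‖₂ = 3.1623 and ‖x‖₂ = 174.0002
re-solving with b+δb shifts x by Δx of norm 0.3157
relative error = 0.0018
tightness: 0.0018 against a bound of 0.3993 (unrounded ratio ≈ 0.0045)


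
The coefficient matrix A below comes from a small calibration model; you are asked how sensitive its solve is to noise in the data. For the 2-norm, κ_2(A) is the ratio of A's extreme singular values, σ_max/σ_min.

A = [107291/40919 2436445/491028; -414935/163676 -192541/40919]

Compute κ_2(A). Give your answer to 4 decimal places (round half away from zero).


249.0000

M = AᵀA = [423725081/31854736 148955000/5972763; 148955000/5972763 13406227729/286692624]. tr(M)=29791961/496008, det(M)=923521/15872256
λ_max, λ_min = (29791961/496008 ± √13867245015625/3844124001)/2 = 961/16, 961/992016
κ = σ_max/σ_min = (31/4)/(31/996) = 249.0000


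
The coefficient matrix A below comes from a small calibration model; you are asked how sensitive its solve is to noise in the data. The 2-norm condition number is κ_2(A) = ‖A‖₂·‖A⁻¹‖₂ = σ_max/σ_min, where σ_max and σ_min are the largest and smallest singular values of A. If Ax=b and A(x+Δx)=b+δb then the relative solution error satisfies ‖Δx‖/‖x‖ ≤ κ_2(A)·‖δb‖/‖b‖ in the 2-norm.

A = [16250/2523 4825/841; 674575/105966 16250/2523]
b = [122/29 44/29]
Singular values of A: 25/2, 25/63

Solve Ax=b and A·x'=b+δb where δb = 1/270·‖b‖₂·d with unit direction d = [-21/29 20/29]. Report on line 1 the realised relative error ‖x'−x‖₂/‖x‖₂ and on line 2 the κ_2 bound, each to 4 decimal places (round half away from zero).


from the listed singular values, σ₁ = 25/2, σ_n = 25/63
condition number: (25/2) ÷ (25/63) = 31.5000
worst-case relative error ≤ 31.5000 × 1/270 = 0.1167
solve Ax = b  →  x = [3.7076 -3.4290]
‖b‖₂ = 4.4721 and ‖x‖₂ = 5.0501
with δb = [-0.0120 0.0114], A·Δx = δb → ‖Δx‖ = 0.0417
dividing the unrounded norms, ‖Δx‖/‖x‖ = 0.0083
so the bound overstates the realised error by a factor of ≈ 14.1156 (computed from the unrounded values)

0.0083
0.1167


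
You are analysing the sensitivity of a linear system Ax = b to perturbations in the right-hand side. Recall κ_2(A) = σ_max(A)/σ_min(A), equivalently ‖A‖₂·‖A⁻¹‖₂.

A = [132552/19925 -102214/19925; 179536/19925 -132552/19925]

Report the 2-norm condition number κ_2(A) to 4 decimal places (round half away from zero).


M = AᵀA = [398425664/3176045 -298772208/3176045; -298772208/3176045 224141876/3176045]. tr(M)=124513508/635209, det(M)=2458624/635209
char-poly roots: 196 and 12544/635209
κ_2(A) = √(λ_max/λ_min) = √(196 / (12544/635209)) = 99.6250

99.6250


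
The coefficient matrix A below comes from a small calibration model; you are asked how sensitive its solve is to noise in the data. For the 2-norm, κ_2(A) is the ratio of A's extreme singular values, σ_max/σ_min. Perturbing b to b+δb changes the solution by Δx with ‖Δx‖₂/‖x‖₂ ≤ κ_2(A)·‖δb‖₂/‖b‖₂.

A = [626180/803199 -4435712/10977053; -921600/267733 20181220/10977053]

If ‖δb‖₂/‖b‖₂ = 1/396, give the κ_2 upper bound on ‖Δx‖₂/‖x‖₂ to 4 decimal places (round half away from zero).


AᵀA = [8036220432400/645128633601 -1428648565760/215042877867; -1428648565760/215042877867 253989995024/71680959289]; tr = 35716714144/2232279009, det = 4000000/2232279009
char-poly roots: 16 and 250000/2232279009
σ_max=√16=4, σ_min=√(250000/2232279009)=(500/47247) → κ = 377.9760
worst-case relative error ≤ 377.9760 × 1/396 = 0.9545

0.9545


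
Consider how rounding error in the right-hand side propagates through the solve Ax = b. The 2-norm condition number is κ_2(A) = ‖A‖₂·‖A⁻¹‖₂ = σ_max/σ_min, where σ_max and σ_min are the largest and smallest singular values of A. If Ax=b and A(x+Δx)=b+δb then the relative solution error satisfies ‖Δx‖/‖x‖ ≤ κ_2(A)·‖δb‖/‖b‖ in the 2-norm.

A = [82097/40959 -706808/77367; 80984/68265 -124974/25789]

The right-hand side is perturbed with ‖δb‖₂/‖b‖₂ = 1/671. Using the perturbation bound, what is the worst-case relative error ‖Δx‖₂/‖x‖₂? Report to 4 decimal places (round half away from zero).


0.1489

M = AᵀA = [227523609529/41940992025 -22424831272/932022045; -22424831272/932022045 2215031332/20711601]. tr(M)=2803665709/24950025, det(M)=31561924/24950025
solving λ² − 2803665709/24950025·λ + 31561924/24950025 = 0 gives λ = 2809/25, 11236/998001
κ = σ_max/σ_min = (53/5)/(106/999) = 99.9000
perturbation bound = 99.9000·1/671 = 0.1489


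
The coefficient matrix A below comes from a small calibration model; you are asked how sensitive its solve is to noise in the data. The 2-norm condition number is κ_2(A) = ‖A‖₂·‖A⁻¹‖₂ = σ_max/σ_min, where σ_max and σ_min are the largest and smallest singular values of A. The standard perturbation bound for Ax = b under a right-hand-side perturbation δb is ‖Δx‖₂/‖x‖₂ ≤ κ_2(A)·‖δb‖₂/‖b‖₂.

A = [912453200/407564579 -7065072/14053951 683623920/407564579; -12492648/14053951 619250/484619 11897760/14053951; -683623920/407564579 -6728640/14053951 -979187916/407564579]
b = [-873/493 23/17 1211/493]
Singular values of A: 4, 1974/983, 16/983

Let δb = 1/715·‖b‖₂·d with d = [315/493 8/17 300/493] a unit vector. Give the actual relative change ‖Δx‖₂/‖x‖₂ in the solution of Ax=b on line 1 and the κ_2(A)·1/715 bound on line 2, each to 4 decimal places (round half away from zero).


largest singular value 4, smallest 16/983
condition number: 4 ÷ (16/983) = 245.7500
bound on ‖Δx‖/‖x‖: κ·ε = 245.7500·1/715 = 0.3437
solve Ax = b  →  x = [-32.9823 -42.0101 30.3760]
2-norm of b is 3.3166; of x, 61.4441
δb = ε·‖b‖·d = [0.0030 0.0022 0.0028]; solving A·Δx = δb gives ‖Δx‖ = 0.2850
relative error = 0.0046
so the bound overstates the realised error by a factor of ≈ 74.1044 (computed from the unrounded values)

0.0046
0.3437


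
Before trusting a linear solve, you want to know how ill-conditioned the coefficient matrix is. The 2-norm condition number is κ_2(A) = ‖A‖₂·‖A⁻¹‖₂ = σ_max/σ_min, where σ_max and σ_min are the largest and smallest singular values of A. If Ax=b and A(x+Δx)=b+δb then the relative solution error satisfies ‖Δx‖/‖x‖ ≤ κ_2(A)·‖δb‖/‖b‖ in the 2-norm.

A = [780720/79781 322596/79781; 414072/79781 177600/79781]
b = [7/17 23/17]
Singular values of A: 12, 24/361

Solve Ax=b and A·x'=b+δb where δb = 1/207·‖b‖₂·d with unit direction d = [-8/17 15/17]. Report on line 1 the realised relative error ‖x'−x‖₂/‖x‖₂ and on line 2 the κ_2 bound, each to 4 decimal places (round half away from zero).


0.0068
0.8720

σ_max = 12, σ_min = 24/361
κ_2(A) = 12 / (24/361) = 180.5000
bound on ‖Δx‖/‖x‖: κ·ε = 180.5000·1/207 = 0.8720
solve Ax = b  →  x = [-5.7083 13.9167]
‖b‖ = 1.4142, ‖x‖ = 15.0419
δb = ε·‖b‖·d = [-0.0032 0.0060]; solving A·Δx = δb gives ‖Δx‖ = 0.1028
dividing the unrounded norms, ‖Δx‖/‖x‖ = 0.0068
realised/bound (from unrounded values) ≈ 0.0078


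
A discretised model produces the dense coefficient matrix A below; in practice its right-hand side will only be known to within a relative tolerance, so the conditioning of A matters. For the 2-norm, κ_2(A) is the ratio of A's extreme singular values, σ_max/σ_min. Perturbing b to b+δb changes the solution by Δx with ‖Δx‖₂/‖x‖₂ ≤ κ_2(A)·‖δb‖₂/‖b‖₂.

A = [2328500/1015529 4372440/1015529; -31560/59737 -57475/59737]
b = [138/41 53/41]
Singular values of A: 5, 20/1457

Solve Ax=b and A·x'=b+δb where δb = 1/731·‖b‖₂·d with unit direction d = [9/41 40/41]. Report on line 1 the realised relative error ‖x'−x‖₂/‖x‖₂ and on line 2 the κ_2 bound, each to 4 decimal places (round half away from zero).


largest singular value 5, smallest 20/1457
κ = σ_max/σ_min = 5/(20/1457) = 364.2500
κ_2(A)·‖δb‖/‖b‖ = 0.4983
solve Ax = b  →  x = [-128.2765 69.0941]
2-norm of b is 3.6056; of x, 145.7012
δb = ε·‖b‖·d = [0.0011 0.0048]; solving A·Δx = δb gives ‖Δx‖ = 0.3593
realised ‖Δx‖/‖x‖ = 0.0025
tightness: 0.0025 against a bound of 0.4983 (unrounded ratio ≈ 0.0049)

0.0025
0.4983


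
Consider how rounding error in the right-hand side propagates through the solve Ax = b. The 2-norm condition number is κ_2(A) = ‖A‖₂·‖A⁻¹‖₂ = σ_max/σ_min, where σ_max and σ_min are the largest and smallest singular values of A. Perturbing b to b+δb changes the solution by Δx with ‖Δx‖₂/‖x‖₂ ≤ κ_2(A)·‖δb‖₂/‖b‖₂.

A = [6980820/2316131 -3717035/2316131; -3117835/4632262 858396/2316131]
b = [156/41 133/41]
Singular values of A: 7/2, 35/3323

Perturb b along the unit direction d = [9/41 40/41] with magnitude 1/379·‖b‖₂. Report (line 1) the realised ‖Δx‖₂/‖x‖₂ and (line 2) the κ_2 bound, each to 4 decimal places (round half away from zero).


0.0033
0.8768

from the listed singular values, σ₁ = 7/2, σ_n = 35/3323
κ = σ_max/σ_min = (7/2)/(35/3323) = 332.3000
κ_2(A)·‖δb‖/‖b‖ = 0.8768
solve Ax = b  →  x = [179.4723 334.6891]
2-norm of b is 5.0000; of x, 379.7724
δb = ε·‖b‖·d = [0.0029 0.0129]; solving A·Δx = δb gives ‖Δx‖ = 1.2525
dividing the unrounded norms, ‖Δx‖/‖x‖ = 0.0033
tightness: 0.0033 against a bound of 0.8768 (unrounded ratio ≈ 0.0038)


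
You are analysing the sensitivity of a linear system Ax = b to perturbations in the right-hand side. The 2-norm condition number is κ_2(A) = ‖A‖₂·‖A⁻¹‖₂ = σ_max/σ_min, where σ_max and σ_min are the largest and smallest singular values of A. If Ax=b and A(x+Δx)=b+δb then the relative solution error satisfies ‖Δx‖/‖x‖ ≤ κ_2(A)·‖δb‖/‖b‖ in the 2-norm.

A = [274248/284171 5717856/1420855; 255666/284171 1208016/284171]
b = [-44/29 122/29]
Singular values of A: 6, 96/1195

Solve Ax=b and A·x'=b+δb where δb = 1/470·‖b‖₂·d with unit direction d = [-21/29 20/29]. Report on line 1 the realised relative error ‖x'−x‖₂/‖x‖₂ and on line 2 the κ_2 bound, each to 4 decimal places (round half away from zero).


largest singular value 6, smallest 96/1195
κ_2(A) = 6 / (96/1195) = 74.6875
κ_2(A)·‖δb‖/‖b‖ = 0.1589
solve Ax = b  →  x = [-48.5041 11.2551]
‖b‖₂ = 4.4721 and ‖x‖₂ = 49.7928
re-solving with b+δb shifts x by Δx of norm 0.1184
dividing the unrounded norms, ‖Δx‖/‖x‖ = 0.0024
tightness: 0.0024 against a bound of 0.1589 (unrounded ratio ≈ 0.0150)

0.0024
0.1589


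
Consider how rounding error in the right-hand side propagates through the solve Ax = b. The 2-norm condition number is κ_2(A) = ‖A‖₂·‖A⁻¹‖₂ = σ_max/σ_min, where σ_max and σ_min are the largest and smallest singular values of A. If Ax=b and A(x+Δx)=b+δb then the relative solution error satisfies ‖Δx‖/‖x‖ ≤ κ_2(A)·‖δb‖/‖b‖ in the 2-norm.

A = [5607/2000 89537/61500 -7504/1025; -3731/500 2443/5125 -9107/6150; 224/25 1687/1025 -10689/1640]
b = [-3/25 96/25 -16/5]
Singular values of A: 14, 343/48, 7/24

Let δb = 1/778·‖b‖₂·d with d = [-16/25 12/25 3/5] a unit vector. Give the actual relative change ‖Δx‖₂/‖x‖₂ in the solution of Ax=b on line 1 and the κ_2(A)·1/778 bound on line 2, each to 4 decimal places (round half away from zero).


0.0434
0.0617

largest singular value 14, smallest 7/24
κ_2(A) = 14 / (7/24) = 48.0000
worst-case relative error ≤ 48.0000 × 1/778 = 0.0617
solve Ax = b  →  x = [-0.4805 0.0361 -0.1604]
‖b‖₂ = 5.0000 and ‖x‖₂ = 0.5078
δb = ε·‖b‖·d = [-0.0041 0.0031 0.0039]; solving A·Δx = δb gives ‖Δx‖ = 0.0220
relative error = 0.0434
realised/bound (from unrounded values) ≈ 0.7033


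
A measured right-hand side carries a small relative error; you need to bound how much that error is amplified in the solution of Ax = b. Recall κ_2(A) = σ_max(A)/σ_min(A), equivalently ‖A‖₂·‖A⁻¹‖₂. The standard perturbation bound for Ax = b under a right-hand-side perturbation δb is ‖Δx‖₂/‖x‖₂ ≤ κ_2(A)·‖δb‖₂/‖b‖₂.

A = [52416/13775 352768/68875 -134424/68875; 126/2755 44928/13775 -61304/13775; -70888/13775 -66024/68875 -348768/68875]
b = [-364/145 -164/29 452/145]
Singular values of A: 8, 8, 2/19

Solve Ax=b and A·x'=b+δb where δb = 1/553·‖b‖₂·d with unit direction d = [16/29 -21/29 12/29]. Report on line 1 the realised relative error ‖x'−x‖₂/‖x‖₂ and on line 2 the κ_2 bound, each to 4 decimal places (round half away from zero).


σ_max = 8, σ_min = 2/19
κ_2(A) = 8 / (2/19) = 76.0000
perturbation bound = 76.0000·1/553 = 0.1374
solve Ax = b  →  x = [-23.2000 23.7800 18.4600]
‖b‖₂ = 6.9282 and ‖x‖₂ = 38.0066
δb = ε·‖b‖·d = [0.0069 -0.0091 0.0052]; solving A·Δx = δb gives ‖Δx‖ = 0.1190
realised ‖Δx‖/‖x‖ = 0.0031
so the bound overstates the realised error by a factor of ≈ 43.8862 (computed from the unrounded values)

0.0031
0.1374


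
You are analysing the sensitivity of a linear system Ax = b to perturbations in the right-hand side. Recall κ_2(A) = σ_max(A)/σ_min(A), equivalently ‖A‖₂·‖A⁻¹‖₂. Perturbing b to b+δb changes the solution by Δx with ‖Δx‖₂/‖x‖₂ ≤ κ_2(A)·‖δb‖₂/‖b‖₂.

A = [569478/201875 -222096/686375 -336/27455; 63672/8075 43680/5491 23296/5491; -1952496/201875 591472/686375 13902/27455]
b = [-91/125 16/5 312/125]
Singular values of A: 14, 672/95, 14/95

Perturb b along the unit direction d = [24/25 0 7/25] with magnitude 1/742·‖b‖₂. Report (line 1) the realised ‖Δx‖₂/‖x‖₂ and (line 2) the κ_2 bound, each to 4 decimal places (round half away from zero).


from the listed singular values, σ₁ = 14, σ_n = 14/95
κ_2(A) = 14 / (14/95) = 95.0000
κ_2(A)·‖δb‖/‖b‖ = 0.1280
solve Ax = b  →  x = [-0.2031 0.4699 0.2506]
‖b‖ = 4.1231, ‖x‖ = 0.5700
δb = ε·‖b‖·d = [0.0053 0.0000 0.0016]; solving A·Δx = δb gives ‖Δx‖ = 0.0377
relative error = 0.0662
realised/bound (from unrounded values) ≈ 0.5167

0.0662
0.1280


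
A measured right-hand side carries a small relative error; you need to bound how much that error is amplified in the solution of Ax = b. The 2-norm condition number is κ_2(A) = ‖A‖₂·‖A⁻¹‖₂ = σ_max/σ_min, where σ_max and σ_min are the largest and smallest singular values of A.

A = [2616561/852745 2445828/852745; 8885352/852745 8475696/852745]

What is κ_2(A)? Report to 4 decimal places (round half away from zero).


367.5625

AᵀA = [3431834865225/29086961401 3268368022500/29086961401; 3268368022500/29086961401 3112779891600/29086961401]; tr = 7781943825/34586161, det = 12960000/34586161
λ_max, λ_min = (7781943825/34586161 ± √60556856748869390625/1196202532717921)/2 = 225, 57600/34586161
κ_2(A) = √(λ_max/λ_min) = √(225 / (57600/34586161)) = 367.5625


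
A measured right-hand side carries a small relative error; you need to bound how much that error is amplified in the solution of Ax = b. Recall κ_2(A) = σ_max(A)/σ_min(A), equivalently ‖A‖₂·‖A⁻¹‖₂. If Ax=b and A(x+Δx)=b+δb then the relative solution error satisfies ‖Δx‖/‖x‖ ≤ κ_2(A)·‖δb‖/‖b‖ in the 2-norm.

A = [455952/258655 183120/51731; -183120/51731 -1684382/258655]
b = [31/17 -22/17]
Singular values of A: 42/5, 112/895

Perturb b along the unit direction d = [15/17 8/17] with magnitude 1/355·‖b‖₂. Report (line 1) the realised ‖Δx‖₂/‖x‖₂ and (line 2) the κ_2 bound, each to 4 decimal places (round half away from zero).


largest singular value 42/5, smallest 112/895
condition number: (42/5) ÷ (112/895) = 67.1250
perturbation bound = 67.1250·1/355 = 0.1891
solve Ax = b  →  x = [-6.9389 3.9706]
2-norm of b is 2.2361; of x, 7.9946
re-solving with b+δb shifts x by Δx of norm 0.0503
dividing the unrounded norms, ‖Δx‖/‖x‖ = 0.0063
tightness: 0.0063 against a bound of 0.1891 (unrounded ratio ≈ 0.0333)

0.0063
0.1891


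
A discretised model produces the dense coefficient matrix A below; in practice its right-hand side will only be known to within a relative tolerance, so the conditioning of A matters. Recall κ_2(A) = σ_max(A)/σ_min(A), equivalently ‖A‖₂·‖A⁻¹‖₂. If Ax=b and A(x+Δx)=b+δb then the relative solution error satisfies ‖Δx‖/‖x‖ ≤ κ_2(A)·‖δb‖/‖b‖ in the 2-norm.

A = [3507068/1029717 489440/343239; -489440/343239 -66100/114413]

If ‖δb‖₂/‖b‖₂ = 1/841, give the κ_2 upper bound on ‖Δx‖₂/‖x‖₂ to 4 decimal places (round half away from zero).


0.2898

AᵀA = [85535441296/6274065681 11879687680/2091355227; 11879687680/2091355227 1650144400/697118409]; tr = 594004384/37124649, det = 160000/37124649
λ_max, λ_min = (594004384/37124649 ± √352817448435859456/1378239563373201)/2 = 16, 10000/37124649
κ_2(A) = √(λ_max/λ_min) = √(16 / (10000/37124649)) = 243.7200
bound on ‖Δx‖/‖x‖: κ·ε = 243.7200·1/841 = 0.2898


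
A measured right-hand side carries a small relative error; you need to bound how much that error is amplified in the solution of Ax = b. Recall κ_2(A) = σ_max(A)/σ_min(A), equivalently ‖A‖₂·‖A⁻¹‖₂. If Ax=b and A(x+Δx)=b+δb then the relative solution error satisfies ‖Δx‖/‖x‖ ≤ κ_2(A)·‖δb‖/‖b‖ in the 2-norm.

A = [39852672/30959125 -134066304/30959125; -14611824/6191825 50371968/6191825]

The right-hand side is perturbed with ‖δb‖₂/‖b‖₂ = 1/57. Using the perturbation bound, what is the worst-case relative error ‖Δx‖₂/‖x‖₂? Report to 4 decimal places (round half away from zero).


6.3899

form AᵀA = [23964949760256/3316496265625 -82157642606592/3316496265625; -82157642606592/3316496265625 281685650079744/3316496265625] with trace 489040959744/5306394025 and determinant 339738624/5306394025
char-poly roots: 2304/25 and 147456/212255761
so κ_2 = √((2304/25) / (147456/212255761)) = 364.2250
worst-case relative error ≤ 364.2250 × 1/57 = 6.3899


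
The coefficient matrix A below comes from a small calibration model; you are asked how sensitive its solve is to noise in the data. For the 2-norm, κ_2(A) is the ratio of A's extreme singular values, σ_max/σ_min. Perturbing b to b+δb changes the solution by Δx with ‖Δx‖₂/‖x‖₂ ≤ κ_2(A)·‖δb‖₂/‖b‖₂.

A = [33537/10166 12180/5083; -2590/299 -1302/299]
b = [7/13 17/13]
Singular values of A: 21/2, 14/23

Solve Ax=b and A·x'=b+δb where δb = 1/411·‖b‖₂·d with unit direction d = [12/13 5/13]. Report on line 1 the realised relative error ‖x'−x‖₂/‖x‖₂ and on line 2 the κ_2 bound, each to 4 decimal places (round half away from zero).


0.0034
0.0420

from the listed singular values, σ₁ = 21/2, σ_n = 14/23
κ_2(A) = (21/2) / (14/23) = 17.2500
perturbation bound = 17.2500·1/411 = 0.0420
solve Ax = b  →  x = [-0.8571 1.4048]
‖b‖₂ = 1.4142 and ‖x‖₂ = 1.6456
with δb = [0.0032 0.0013], A·Δx = δb → ‖Δx‖ = 0.0057
realised ‖Δx‖/‖x‖ = 0.0034
so the bound overstates the realised error by a factor of ≈ 12.2181 (computed from the unrounded values)


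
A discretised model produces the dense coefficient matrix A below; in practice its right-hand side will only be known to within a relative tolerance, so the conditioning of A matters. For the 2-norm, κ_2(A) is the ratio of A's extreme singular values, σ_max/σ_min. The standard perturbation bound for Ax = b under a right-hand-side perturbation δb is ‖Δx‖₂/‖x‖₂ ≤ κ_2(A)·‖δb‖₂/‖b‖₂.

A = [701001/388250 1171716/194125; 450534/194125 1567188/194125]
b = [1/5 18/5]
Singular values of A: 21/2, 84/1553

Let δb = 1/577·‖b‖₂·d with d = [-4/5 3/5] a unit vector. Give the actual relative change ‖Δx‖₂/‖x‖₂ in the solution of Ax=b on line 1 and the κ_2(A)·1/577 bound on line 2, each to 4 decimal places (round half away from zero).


0.0031
0.3364

from the listed singular values, σ₁ = 21/2, σ_n = 84/1553
κ = σ_max/σ_min = (21/2)/(84/1553) = 194.1250
worst-case relative error ≤ 194.1250 × 1/577 = 0.3364
solve Ax = b  →  x = [-35.4171 10.6276]
‖b‖ = 3.6056, ‖x‖ = 36.9773
with δb = [-0.0050 0.0037], A·Δx = δb → ‖Δx‖ = 0.1155
realised ‖Δx‖/‖x‖ = 0.0031
tightness: 0.0031 against a bound of 0.3364 (unrounded ratio ≈ 0.0093)


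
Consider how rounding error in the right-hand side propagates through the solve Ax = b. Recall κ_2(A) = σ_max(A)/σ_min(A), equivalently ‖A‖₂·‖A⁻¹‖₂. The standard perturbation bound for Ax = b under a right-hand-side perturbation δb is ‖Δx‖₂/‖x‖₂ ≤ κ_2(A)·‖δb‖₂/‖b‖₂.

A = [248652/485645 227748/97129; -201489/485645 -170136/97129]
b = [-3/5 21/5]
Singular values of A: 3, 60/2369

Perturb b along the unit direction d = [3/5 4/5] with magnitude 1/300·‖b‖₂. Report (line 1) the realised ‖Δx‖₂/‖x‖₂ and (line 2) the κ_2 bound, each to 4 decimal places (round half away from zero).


largest singular value 3, smallest 60/2369
κ = σ_max/σ_min = 3/(60/2369) = 118.4500
worst-case relative error ≤ 118.4500 × 1/300 = 0.3948
solve Ax = b  →  x = [-115.7805 25.0256]
2-norm of b is 4.2426; of x, 118.4542
δb = ε·‖b‖·d = [0.0085 0.0113]; solving A·Δx = δb gives ‖Δx‖ = 0.5584
relative error = 0.0047
tightness: 0.0047 against a bound of 0.3948 (unrounded ratio ≈ 0.0119)

0.0047
0.3948


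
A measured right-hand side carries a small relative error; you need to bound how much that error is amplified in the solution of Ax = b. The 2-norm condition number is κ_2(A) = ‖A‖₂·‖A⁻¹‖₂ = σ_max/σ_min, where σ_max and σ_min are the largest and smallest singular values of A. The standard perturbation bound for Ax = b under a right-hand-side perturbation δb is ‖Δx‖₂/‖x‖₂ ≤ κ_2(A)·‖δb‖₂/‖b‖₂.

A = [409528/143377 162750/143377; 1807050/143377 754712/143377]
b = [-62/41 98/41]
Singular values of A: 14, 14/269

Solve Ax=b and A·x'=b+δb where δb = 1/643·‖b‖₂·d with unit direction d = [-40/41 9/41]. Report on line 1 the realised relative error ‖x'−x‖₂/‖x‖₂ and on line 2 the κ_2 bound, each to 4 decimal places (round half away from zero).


0.0022
0.4184

from the listed singular values, σ₁ = 14, σ_n = 14/269
κ = σ_max/σ_min = 14/(14/269) = 269.0000
perturbation bound = 269.0000·1/643 = 0.4184
solve Ax = b  →  x = [-14.6484 35.5275]
2-norm of b is 2.8284; of x, 38.4288
re-solving with b+δb shifts x by Δx of norm 0.0845
dividing the unrounded norms, ‖Δx‖/‖x‖ = 0.0022
so the bound overstates the realised error by a factor of ≈ 190.2130 (computed from the unrounded values)


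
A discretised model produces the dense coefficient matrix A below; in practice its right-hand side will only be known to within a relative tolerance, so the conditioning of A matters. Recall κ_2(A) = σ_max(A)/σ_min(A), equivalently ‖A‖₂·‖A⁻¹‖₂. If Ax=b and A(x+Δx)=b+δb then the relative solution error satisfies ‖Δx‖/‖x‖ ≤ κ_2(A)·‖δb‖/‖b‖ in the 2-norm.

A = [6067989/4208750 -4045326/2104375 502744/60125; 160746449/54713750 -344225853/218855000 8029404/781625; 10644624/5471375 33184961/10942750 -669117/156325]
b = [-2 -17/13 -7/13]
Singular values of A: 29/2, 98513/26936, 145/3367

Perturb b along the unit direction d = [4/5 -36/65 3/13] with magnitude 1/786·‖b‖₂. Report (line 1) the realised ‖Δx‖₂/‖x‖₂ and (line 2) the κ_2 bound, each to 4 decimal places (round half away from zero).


0.0031
0.4284

from the listed singular values, σ₁ = 29/2, σ_n = 145/3367
κ_2(A) = (29/2) / (145/3367) = 336.7000
worst-case relative error ≤ 336.7000 × 1/786 = 0.4284
solve Ax = b  →  x = [13.1332 -17.9666 -6.6342]
2-norm of b is 2.4495; of x, 23.2227
with δb = [0.0025 -0.0017 0.0007], A·Δx = δb → ‖Δx‖ = 0.0724
relative error = 0.0031
tightness: 0.0031 against a bound of 0.4284 (unrounded ratio ≈ 0.0073)


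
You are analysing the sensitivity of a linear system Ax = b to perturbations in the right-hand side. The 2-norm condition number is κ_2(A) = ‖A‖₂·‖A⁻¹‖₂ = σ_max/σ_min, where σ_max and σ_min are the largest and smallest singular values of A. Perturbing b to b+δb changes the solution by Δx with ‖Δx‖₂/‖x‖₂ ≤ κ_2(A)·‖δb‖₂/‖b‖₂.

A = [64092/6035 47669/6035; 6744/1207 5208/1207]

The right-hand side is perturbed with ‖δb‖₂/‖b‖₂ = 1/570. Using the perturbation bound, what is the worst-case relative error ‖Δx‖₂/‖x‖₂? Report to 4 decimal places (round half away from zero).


AᵀA = [18148176/126025 13609932/126025; 13609932/126025 10209049/126025]; tr = 1134289/5041, det = 14400/5041
solving λ² − 1134289/5041·λ + 14400/5041 = 0 gives λ = 225, 64/5041
κ = σ_max/σ_min = 15/(8/71) = 133.1250
κ_2(A)·‖δb‖/‖b‖ = 0.2336

0.2336


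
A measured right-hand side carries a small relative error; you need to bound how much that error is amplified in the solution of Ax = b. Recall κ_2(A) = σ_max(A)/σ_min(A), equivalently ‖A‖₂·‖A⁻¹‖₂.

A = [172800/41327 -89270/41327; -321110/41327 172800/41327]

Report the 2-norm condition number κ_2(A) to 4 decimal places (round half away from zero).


143.0000

AᵀA = [460108900/5909761 -245376000/5909761; -245376000/5909761 130896100/5909761]; tr = 2045000/20449, det = 10000/20449
λ_max, λ_min = (2045000/20449 ± √4181207040000/418161601)/2 = 100, 100/20449
so κ_2 = √(100 / (100/20449)) = 143.0000


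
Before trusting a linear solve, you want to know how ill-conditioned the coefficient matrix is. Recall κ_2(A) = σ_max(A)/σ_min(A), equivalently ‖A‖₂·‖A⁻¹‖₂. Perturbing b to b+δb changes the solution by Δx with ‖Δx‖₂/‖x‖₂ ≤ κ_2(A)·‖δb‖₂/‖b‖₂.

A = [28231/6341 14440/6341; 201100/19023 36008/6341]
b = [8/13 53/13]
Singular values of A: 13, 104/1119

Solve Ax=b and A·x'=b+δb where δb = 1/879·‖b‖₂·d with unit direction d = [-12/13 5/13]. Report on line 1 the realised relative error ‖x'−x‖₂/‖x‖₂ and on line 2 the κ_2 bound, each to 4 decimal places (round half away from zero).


0.0047
0.1591

largest singular value 13, smallest 104/1119
κ = σ_max/σ_min = 13/(104/1119) = 139.8750
bound on ‖Δx‖/‖x‖: κ·ε = 139.8750·1/879 = 0.1591
solve Ax = b  →  x = [-4.7919 9.6386]
‖b‖₂ = 4.1231 and ‖x‖₂ = 10.7640
with δb = [-0.0043 0.0018], A·Δx = δb → ‖Δx‖ = 0.0505
dividing the unrounded norms, ‖Δx‖/‖x‖ = 0.0047
tightness: 0.0047 against a bound of 0.1591 (unrounded ratio ≈ 0.0295)


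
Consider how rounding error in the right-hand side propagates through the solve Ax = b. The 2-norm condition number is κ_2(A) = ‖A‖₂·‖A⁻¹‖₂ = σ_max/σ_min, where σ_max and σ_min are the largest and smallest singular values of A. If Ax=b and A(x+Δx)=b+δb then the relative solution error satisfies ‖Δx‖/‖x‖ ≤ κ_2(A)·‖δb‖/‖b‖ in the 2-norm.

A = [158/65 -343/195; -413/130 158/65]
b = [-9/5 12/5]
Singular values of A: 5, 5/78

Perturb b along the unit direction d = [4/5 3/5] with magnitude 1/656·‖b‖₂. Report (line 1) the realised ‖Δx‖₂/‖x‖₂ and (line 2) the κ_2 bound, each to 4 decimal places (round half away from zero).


from the listed singular values, σ₁ = 5, σ_n = 5/78
κ = σ_max/σ_min = 5/(5/78) = 78.0000
perturbation bound = 78.0000·1/656 = 0.1189
solve Ax = b  →  x = [-0.4800 0.3600]
2-norm of b is 3.0000; of x, 0.6000
δb = ε·‖b‖·d = [0.0037 0.0027]; solving A·Δx = δb gives ‖Δx‖ = 0.0713
relative error = 0.1189
realised/bound = 1 exactly: the bound is attained for this b and d

0.1189
0.1189


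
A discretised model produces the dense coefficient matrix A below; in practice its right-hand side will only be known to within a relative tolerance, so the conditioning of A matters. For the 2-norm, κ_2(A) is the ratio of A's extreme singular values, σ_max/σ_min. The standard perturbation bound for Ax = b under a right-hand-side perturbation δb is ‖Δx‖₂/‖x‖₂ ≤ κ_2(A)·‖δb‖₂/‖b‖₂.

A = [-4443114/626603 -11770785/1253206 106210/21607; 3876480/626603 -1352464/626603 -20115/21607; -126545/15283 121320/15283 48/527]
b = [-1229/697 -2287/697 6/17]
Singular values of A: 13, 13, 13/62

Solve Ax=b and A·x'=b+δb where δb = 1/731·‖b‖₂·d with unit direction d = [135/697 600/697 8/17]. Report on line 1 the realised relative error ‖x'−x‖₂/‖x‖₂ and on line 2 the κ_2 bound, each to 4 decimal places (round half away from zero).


0.0017
0.0848

from the listed singular values, σ₁ = 13, σ_n = 13/62
κ = σ_max/σ_min = 13/(13/62) = 62.0000
worst-case relative error ≤ 62.0000 × 1/731 = 0.0848
solve Ax = b  →  x = [-3.8576 -3.8274 -13.2367]
‖b‖₂ = 3.7417 and ‖x‖₂ = 14.3087
with δb = [0.0010 0.0044 0.0024], A·Δx = δb → ‖Δx‖ = 0.0244
relative error = 0.0017
so the bound overstates the realised error by a factor of ≈ 49.7142 (computed from the unrounded values)


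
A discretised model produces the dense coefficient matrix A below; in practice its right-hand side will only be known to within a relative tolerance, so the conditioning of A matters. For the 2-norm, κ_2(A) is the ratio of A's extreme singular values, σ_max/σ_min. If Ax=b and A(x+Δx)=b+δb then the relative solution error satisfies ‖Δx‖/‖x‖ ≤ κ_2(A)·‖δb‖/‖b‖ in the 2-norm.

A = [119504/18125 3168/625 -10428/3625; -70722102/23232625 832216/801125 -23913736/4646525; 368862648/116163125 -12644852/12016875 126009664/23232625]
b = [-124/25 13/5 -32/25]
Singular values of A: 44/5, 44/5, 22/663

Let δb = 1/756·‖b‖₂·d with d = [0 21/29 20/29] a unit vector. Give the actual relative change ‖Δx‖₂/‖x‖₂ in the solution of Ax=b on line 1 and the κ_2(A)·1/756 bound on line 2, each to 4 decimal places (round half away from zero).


0.0076
0.3508

σ_max = 44/5, σ_min = 22/663
κ = σ_max/σ_min = (44/5)/(22/663) = 265.2000
worst-case relative error ≤ 265.2000 × 1/756 = 0.3508
solve Ax = b  →  x = [-13.6705 23.8364 12.3918]
‖b‖₂ = 5.7446 and ‖x‖₂ = 30.1432
δb = ε·‖b‖·d = [0.0000 0.0055 0.0052]; solving A·Δx = δb gives ‖Δx‖ = 0.2290
realised ‖Δx‖/‖x‖ = 0.0076
so the bound overstates the realised error by a factor of ≈ 46.1759 (computed from the unrounded values)


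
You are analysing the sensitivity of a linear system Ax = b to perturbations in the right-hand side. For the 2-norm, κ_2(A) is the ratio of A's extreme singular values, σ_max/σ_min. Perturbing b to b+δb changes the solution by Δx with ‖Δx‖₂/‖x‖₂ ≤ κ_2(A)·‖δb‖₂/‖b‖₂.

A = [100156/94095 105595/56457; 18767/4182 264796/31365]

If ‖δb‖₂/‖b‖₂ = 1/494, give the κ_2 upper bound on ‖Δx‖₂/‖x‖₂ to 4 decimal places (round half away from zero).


AᵀA = [448144249/21068100 126018886/3160215; 126018886/3160215 3544454641/47403225]; tr = 12602849/131220, det = 5764801/16402500
solving λ² − 12602849/131220·λ + 5764801/16402500 = 0 gives λ = 2401/25, 2401/656100
κ_2(A) = √(λ_max/λ_min) = √((2401/25) / (2401/656100)) = 162.0000
perturbation bound = 162.0000·1/494 = 0.3279

0.3279


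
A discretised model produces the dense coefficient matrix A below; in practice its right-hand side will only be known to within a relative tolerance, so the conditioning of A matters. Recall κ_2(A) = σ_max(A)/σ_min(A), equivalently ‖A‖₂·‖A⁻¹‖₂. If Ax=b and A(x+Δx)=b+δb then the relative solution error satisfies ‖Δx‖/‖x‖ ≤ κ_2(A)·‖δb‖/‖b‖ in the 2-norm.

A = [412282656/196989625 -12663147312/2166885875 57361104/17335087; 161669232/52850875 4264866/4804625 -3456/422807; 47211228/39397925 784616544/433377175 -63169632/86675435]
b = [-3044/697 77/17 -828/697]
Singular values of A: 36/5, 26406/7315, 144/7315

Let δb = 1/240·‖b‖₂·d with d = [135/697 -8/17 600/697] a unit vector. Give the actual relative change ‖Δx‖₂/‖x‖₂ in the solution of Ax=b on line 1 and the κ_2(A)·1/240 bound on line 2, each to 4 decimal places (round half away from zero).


largest singular value 36/5, smallest 144/7315
κ = σ_max/σ_min = (36/5)/(144/7315) = 365.7500
worst-case relative error ≤ 365.7500 × 1/240 = 1.5240
solve Ax = b  →  x = [27.4344 -91.0928 -179.5507]
‖b‖₂ = 6.4031 and ‖x‖₂ = 203.1969
Δx = A⁻¹·δb where δb = 1/240·6.4031·d; ‖Δx‖ = 1.3553
dividing the unrounded norms, ‖Δx‖/‖x‖ = 0.0067
so the bound overstates the realised error by a factor of ≈ 228.4850 (computed from the unrounded values)

0.0067
1.5240
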